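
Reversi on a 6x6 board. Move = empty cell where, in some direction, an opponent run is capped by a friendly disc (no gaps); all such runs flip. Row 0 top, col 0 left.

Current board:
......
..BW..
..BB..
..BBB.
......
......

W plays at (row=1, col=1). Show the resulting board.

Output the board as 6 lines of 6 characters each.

Place W at (1,1); scan 8 dirs for brackets.
Dir NW: first cell '.' (not opp) -> no flip
Dir N: first cell '.' (not opp) -> no flip
Dir NE: first cell '.' (not opp) -> no flip
Dir W: first cell '.' (not opp) -> no flip
Dir E: opp run (1,2) capped by W -> flip
Dir SW: first cell '.' (not opp) -> no flip
Dir S: first cell '.' (not opp) -> no flip
Dir SE: opp run (2,2) (3,3), next='.' -> no flip
All flips: (1,2)

Answer: ......
.WWW..
..BB..
..BBB.
......
......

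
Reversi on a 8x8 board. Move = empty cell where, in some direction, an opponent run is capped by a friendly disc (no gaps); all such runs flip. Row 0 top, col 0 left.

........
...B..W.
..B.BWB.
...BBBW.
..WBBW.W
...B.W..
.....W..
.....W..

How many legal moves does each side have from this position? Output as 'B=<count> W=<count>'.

Answer: B=10 W=7

Derivation:
-- B to move --
(0,5): no bracket -> illegal
(0,6): flips 1 -> legal
(0,7): flips 2 -> legal
(1,4): no bracket -> illegal
(1,5): flips 1 -> legal
(1,7): no bracket -> illegal
(2,7): no bracket -> illegal
(3,1): flips 1 -> legal
(3,2): no bracket -> illegal
(3,7): flips 1 -> legal
(4,1): flips 1 -> legal
(4,6): flips 2 -> legal
(5,1): flips 1 -> legal
(5,2): no bracket -> illegal
(5,4): no bracket -> illegal
(5,6): flips 1 -> legal
(5,7): no bracket -> illegal
(6,4): no bracket -> illegal
(6,6): flips 1 -> legal
(7,4): no bracket -> illegal
(7,6): no bracket -> illegal
B mobility = 10
-- W to move --
(0,2): no bracket -> illegal
(0,3): no bracket -> illegal
(0,4): no bracket -> illegal
(1,1): flips 3 -> legal
(1,2): no bracket -> illegal
(1,4): no bracket -> illegal
(1,5): flips 2 -> legal
(1,7): no bracket -> illegal
(2,1): no bracket -> illegal
(2,3): flips 2 -> legal
(2,7): flips 1 -> legal
(3,1): no bracket -> illegal
(3,2): flips 3 -> legal
(3,7): no bracket -> illegal
(4,6): no bracket -> illegal
(5,2): flips 2 -> legal
(5,4): no bracket -> illegal
(6,2): no bracket -> illegal
(6,3): no bracket -> illegal
(6,4): flips 1 -> legal
W mobility = 7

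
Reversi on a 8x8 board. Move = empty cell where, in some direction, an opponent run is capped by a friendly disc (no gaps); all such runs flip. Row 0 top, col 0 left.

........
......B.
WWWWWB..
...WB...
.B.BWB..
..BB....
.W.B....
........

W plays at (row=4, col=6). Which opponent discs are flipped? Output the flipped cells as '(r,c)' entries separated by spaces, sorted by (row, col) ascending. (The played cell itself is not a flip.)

Answer: (4,5)

Derivation:
Dir NW: first cell '.' (not opp) -> no flip
Dir N: first cell '.' (not opp) -> no flip
Dir NE: first cell '.' (not opp) -> no flip
Dir W: opp run (4,5) capped by W -> flip
Dir E: first cell '.' (not opp) -> no flip
Dir SW: first cell '.' (not opp) -> no flip
Dir S: first cell '.' (not opp) -> no flip
Dir SE: first cell '.' (not opp) -> no flip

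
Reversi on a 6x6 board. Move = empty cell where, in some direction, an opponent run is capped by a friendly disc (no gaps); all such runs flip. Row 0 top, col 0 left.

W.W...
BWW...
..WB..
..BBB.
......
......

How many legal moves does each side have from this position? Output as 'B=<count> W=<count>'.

-- B to move --
(0,1): flips 1 -> legal
(0,3): no bracket -> illegal
(1,3): flips 2 -> legal
(2,0): no bracket -> illegal
(2,1): flips 1 -> legal
(3,1): no bracket -> illegal
B mobility = 3
-- W to move --
(0,1): no bracket -> illegal
(1,3): no bracket -> illegal
(1,4): no bracket -> illegal
(2,0): flips 1 -> legal
(2,1): no bracket -> illegal
(2,4): flips 1 -> legal
(2,5): no bracket -> illegal
(3,1): no bracket -> illegal
(3,5): no bracket -> illegal
(4,1): no bracket -> illegal
(4,2): flips 1 -> legal
(4,3): no bracket -> illegal
(4,4): flips 1 -> legal
(4,5): flips 2 -> legal
W mobility = 5

Answer: B=3 W=5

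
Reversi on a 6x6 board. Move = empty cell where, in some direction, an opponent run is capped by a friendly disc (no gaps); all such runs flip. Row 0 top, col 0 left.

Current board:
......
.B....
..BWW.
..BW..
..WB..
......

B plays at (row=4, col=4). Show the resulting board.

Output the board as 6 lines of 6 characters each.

Place B at (4,4); scan 8 dirs for brackets.
Dir NW: opp run (3,3) capped by B -> flip
Dir N: first cell '.' (not opp) -> no flip
Dir NE: first cell '.' (not opp) -> no flip
Dir W: first cell 'B' (not opp) -> no flip
Dir E: first cell '.' (not opp) -> no flip
Dir SW: first cell '.' (not opp) -> no flip
Dir S: first cell '.' (not opp) -> no flip
Dir SE: first cell '.' (not opp) -> no flip
All flips: (3,3)

Answer: ......
.B....
..BWW.
..BB..
..WBB.
......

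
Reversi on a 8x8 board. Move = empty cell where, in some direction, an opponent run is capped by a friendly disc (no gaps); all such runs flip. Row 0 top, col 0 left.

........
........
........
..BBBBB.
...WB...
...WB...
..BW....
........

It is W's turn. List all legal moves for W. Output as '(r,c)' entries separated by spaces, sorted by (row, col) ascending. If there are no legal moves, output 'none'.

(2,1): flips 1 -> legal
(2,2): no bracket -> illegal
(2,3): flips 1 -> legal
(2,4): no bracket -> illegal
(2,5): flips 1 -> legal
(2,6): flips 2 -> legal
(2,7): no bracket -> illegal
(3,1): no bracket -> illegal
(3,7): no bracket -> illegal
(4,1): no bracket -> illegal
(4,2): no bracket -> illegal
(4,5): flips 2 -> legal
(4,6): no bracket -> illegal
(4,7): no bracket -> illegal
(5,1): no bracket -> illegal
(5,2): no bracket -> illegal
(5,5): flips 1 -> legal
(6,1): flips 1 -> legal
(6,4): no bracket -> illegal
(6,5): flips 1 -> legal
(7,1): flips 1 -> legal
(7,2): no bracket -> illegal
(7,3): no bracket -> illegal

Answer: (2,1) (2,3) (2,5) (2,6) (4,5) (5,5) (6,1) (6,5) (7,1)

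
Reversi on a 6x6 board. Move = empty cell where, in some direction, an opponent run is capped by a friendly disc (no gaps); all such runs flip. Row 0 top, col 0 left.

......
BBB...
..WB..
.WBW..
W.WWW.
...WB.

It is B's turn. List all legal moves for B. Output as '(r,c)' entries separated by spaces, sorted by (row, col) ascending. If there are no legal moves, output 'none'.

Answer: (2,1) (3,0) (3,4) (5,2) (5,5)

Derivation:
(1,3): no bracket -> illegal
(2,0): no bracket -> illegal
(2,1): flips 1 -> legal
(2,4): no bracket -> illegal
(3,0): flips 1 -> legal
(3,4): flips 2 -> legal
(3,5): no bracket -> illegal
(4,1): no bracket -> illegal
(4,5): no bracket -> illegal
(5,0): no bracket -> illegal
(5,1): no bracket -> illegal
(5,2): flips 2 -> legal
(5,5): flips 3 -> legal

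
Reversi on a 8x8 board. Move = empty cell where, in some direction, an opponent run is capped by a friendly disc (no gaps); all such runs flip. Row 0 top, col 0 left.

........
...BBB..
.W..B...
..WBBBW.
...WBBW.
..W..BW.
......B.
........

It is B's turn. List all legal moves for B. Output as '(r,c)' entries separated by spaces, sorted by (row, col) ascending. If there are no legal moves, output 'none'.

Answer: (2,6) (2,7) (3,1) (3,7) (4,2) (4,7) (5,3) (5,7) (6,1) (6,7)

Derivation:
(1,0): no bracket -> illegal
(1,1): no bracket -> illegal
(1,2): no bracket -> illegal
(2,0): no bracket -> illegal
(2,2): no bracket -> illegal
(2,3): no bracket -> illegal
(2,5): no bracket -> illegal
(2,6): flips 3 -> legal
(2,7): flips 1 -> legal
(3,0): no bracket -> illegal
(3,1): flips 1 -> legal
(3,7): flips 2 -> legal
(4,1): no bracket -> illegal
(4,2): flips 1 -> legal
(4,7): flips 1 -> legal
(5,1): no bracket -> illegal
(5,3): flips 1 -> legal
(5,4): no bracket -> illegal
(5,7): flips 2 -> legal
(6,1): flips 2 -> legal
(6,2): no bracket -> illegal
(6,3): no bracket -> illegal
(6,5): no bracket -> illegal
(6,7): flips 1 -> legal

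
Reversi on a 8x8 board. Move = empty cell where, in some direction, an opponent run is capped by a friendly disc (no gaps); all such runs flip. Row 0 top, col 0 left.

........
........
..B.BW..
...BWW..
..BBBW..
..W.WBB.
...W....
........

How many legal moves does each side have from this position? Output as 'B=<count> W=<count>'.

Answer: B=11 W=9

Derivation:
-- B to move --
(1,4): no bracket -> illegal
(1,5): flips 3 -> legal
(1,6): flips 2 -> legal
(2,3): flips 2 -> legal
(2,6): flips 2 -> legal
(3,6): flips 2 -> legal
(4,1): no bracket -> illegal
(4,6): flips 2 -> legal
(5,1): no bracket -> illegal
(5,3): flips 1 -> legal
(6,1): flips 1 -> legal
(6,2): flips 1 -> legal
(6,4): flips 1 -> legal
(6,5): flips 1 -> legal
(7,2): no bracket -> illegal
(7,3): no bracket -> illegal
(7,4): no bracket -> illegal
B mobility = 11
-- W to move --
(1,1): no bracket -> illegal
(1,2): no bracket -> illegal
(1,3): flips 1 -> legal
(1,4): flips 1 -> legal
(1,5): no bracket -> illegal
(2,1): no bracket -> illegal
(2,3): flips 1 -> legal
(3,1): no bracket -> illegal
(3,2): flips 3 -> legal
(4,1): flips 3 -> legal
(4,6): no bracket -> illegal
(4,7): no bracket -> illegal
(5,1): no bracket -> illegal
(5,3): flips 1 -> legal
(5,7): flips 2 -> legal
(6,4): no bracket -> illegal
(6,5): flips 1 -> legal
(6,6): no bracket -> illegal
(6,7): flips 1 -> legal
W mobility = 9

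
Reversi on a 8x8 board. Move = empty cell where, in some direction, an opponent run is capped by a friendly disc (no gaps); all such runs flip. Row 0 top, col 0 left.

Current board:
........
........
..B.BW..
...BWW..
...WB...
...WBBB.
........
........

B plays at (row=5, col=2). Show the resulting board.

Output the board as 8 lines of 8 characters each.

Answer: ........
........
..B.BW..
...BWW..
...WB...
..BBBBB.
........
........

Derivation:
Place B at (5,2); scan 8 dirs for brackets.
Dir NW: first cell '.' (not opp) -> no flip
Dir N: first cell '.' (not opp) -> no flip
Dir NE: opp run (4,3) (3,4) (2,5), next='.' -> no flip
Dir W: first cell '.' (not opp) -> no flip
Dir E: opp run (5,3) capped by B -> flip
Dir SW: first cell '.' (not opp) -> no flip
Dir S: first cell '.' (not opp) -> no flip
Dir SE: first cell '.' (not opp) -> no flip
All flips: (5,3)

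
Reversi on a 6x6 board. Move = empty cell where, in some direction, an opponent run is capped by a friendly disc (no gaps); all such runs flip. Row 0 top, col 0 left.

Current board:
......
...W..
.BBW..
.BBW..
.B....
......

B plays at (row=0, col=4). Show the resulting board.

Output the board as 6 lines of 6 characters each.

Answer: ....B.
...B..
.BBW..
.BBW..
.B....
......

Derivation:
Place B at (0,4); scan 8 dirs for brackets.
Dir NW: edge -> no flip
Dir N: edge -> no flip
Dir NE: edge -> no flip
Dir W: first cell '.' (not opp) -> no flip
Dir E: first cell '.' (not opp) -> no flip
Dir SW: opp run (1,3) capped by B -> flip
Dir S: first cell '.' (not opp) -> no flip
Dir SE: first cell '.' (not opp) -> no flip
All flips: (1,3)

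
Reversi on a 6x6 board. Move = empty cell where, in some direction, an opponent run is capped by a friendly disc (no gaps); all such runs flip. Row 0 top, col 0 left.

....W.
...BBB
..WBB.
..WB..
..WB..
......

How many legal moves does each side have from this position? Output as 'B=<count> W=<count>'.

Answer: B=5 W=5

Derivation:
-- B to move --
(0,3): no bracket -> illegal
(0,5): no bracket -> illegal
(1,1): flips 1 -> legal
(1,2): no bracket -> illegal
(2,1): flips 2 -> legal
(3,1): flips 2 -> legal
(4,1): flips 2 -> legal
(5,1): flips 1 -> legal
(5,2): no bracket -> illegal
(5,3): no bracket -> illegal
B mobility = 5
-- W to move --
(0,2): no bracket -> illegal
(0,3): no bracket -> illegal
(0,5): flips 2 -> legal
(1,2): no bracket -> illegal
(2,5): flips 2 -> legal
(3,4): flips 3 -> legal
(3,5): no bracket -> illegal
(4,4): flips 2 -> legal
(5,2): no bracket -> illegal
(5,3): no bracket -> illegal
(5,4): flips 1 -> legal
W mobility = 5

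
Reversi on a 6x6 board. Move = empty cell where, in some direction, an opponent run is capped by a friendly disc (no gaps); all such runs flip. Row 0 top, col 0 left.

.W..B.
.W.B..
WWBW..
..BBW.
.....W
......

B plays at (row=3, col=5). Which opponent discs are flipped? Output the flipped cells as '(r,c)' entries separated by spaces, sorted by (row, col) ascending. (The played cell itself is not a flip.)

Dir NW: first cell '.' (not opp) -> no flip
Dir N: first cell '.' (not opp) -> no flip
Dir NE: edge -> no flip
Dir W: opp run (3,4) capped by B -> flip
Dir E: edge -> no flip
Dir SW: first cell '.' (not opp) -> no flip
Dir S: opp run (4,5), next='.' -> no flip
Dir SE: edge -> no flip

Answer: (3,4)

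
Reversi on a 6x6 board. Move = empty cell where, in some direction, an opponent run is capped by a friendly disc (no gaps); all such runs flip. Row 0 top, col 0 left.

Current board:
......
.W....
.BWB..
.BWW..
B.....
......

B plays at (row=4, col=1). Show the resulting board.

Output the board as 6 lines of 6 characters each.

Place B at (4,1); scan 8 dirs for brackets.
Dir NW: first cell '.' (not opp) -> no flip
Dir N: first cell 'B' (not opp) -> no flip
Dir NE: opp run (3,2) capped by B -> flip
Dir W: first cell 'B' (not opp) -> no flip
Dir E: first cell '.' (not opp) -> no flip
Dir SW: first cell '.' (not opp) -> no flip
Dir S: first cell '.' (not opp) -> no flip
Dir SE: first cell '.' (not opp) -> no flip
All flips: (3,2)

Answer: ......
.W....
.BWB..
.BBW..
BB....
......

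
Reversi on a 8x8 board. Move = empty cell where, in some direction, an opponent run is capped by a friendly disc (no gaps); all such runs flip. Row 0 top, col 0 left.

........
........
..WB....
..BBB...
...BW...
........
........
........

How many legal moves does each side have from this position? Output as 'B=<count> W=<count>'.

-- B to move --
(1,1): flips 1 -> legal
(1,2): flips 1 -> legal
(1,3): no bracket -> illegal
(2,1): flips 1 -> legal
(3,1): no bracket -> illegal
(3,5): no bracket -> illegal
(4,5): flips 1 -> legal
(5,3): no bracket -> illegal
(5,4): flips 1 -> legal
(5,5): flips 1 -> legal
B mobility = 6
-- W to move --
(1,2): no bracket -> illegal
(1,3): no bracket -> illegal
(1,4): no bracket -> illegal
(2,1): no bracket -> illegal
(2,4): flips 2 -> legal
(2,5): no bracket -> illegal
(3,1): no bracket -> illegal
(3,5): no bracket -> illegal
(4,1): no bracket -> illegal
(4,2): flips 2 -> legal
(4,5): no bracket -> illegal
(5,2): no bracket -> illegal
(5,3): no bracket -> illegal
(5,4): no bracket -> illegal
W mobility = 2

Answer: B=6 W=2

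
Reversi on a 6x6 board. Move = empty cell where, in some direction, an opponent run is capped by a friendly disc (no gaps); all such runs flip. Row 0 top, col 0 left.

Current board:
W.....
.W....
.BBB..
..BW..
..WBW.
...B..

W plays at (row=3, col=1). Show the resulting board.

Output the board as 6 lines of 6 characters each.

Place W at (3,1); scan 8 dirs for brackets.
Dir NW: first cell '.' (not opp) -> no flip
Dir N: opp run (2,1) capped by W -> flip
Dir NE: opp run (2,2), next='.' -> no flip
Dir W: first cell '.' (not opp) -> no flip
Dir E: opp run (3,2) capped by W -> flip
Dir SW: first cell '.' (not opp) -> no flip
Dir S: first cell '.' (not opp) -> no flip
Dir SE: first cell 'W' (not opp) -> no flip
All flips: (2,1) (3,2)

Answer: W.....
.W....
.WBB..
.WWW..
..WBW.
...B..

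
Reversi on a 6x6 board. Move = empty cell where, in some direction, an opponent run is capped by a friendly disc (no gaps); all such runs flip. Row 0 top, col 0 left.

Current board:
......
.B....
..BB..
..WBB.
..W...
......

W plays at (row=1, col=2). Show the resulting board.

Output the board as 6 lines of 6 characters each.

Answer: ......
.BW...
..WB..
..WBB.
..W...
......

Derivation:
Place W at (1,2); scan 8 dirs for brackets.
Dir NW: first cell '.' (not opp) -> no flip
Dir N: first cell '.' (not opp) -> no flip
Dir NE: first cell '.' (not opp) -> no flip
Dir W: opp run (1,1), next='.' -> no flip
Dir E: first cell '.' (not opp) -> no flip
Dir SW: first cell '.' (not opp) -> no flip
Dir S: opp run (2,2) capped by W -> flip
Dir SE: opp run (2,3) (3,4), next='.' -> no flip
All flips: (2,2)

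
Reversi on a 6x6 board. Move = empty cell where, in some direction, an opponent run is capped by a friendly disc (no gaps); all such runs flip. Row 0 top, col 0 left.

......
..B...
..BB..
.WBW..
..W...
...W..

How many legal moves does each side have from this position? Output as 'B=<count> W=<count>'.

-- B to move --
(2,0): no bracket -> illegal
(2,1): no bracket -> illegal
(2,4): no bracket -> illegal
(3,0): flips 1 -> legal
(3,4): flips 1 -> legal
(4,0): flips 1 -> legal
(4,1): no bracket -> illegal
(4,3): flips 1 -> legal
(4,4): flips 1 -> legal
(5,1): no bracket -> illegal
(5,2): flips 1 -> legal
(5,4): no bracket -> illegal
B mobility = 6
-- W to move --
(0,1): no bracket -> illegal
(0,2): flips 3 -> legal
(0,3): no bracket -> illegal
(1,1): flips 1 -> legal
(1,3): flips 2 -> legal
(1,4): no bracket -> illegal
(2,1): no bracket -> illegal
(2,4): no bracket -> illegal
(3,4): no bracket -> illegal
(4,1): no bracket -> illegal
(4,3): no bracket -> illegal
W mobility = 3

Answer: B=6 W=3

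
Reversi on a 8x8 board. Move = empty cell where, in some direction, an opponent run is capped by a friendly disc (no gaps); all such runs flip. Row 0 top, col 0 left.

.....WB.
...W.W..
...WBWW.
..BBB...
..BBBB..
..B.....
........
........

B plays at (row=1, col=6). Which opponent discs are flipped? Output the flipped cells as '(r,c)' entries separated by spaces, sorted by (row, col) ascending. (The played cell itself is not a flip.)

Answer: (2,5)

Derivation:
Dir NW: opp run (0,5), next=edge -> no flip
Dir N: first cell 'B' (not opp) -> no flip
Dir NE: first cell '.' (not opp) -> no flip
Dir W: opp run (1,5), next='.' -> no flip
Dir E: first cell '.' (not opp) -> no flip
Dir SW: opp run (2,5) capped by B -> flip
Dir S: opp run (2,6), next='.' -> no flip
Dir SE: first cell '.' (not opp) -> no flip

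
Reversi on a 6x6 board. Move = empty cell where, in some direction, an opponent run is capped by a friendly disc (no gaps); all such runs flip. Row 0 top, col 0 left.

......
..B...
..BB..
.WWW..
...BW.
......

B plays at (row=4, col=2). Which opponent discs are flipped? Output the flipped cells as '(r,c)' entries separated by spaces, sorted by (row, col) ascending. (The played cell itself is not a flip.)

Dir NW: opp run (3,1), next='.' -> no flip
Dir N: opp run (3,2) capped by B -> flip
Dir NE: opp run (3,3), next='.' -> no flip
Dir W: first cell '.' (not opp) -> no flip
Dir E: first cell 'B' (not opp) -> no flip
Dir SW: first cell '.' (not opp) -> no flip
Dir S: first cell '.' (not opp) -> no flip
Dir SE: first cell '.' (not opp) -> no flip

Answer: (3,2)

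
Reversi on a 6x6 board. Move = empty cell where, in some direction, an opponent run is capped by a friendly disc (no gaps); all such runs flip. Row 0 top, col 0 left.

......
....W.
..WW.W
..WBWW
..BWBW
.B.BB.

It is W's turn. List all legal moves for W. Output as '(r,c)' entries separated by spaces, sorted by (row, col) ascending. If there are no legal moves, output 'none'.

(2,4): no bracket -> illegal
(3,1): no bracket -> illegal
(4,0): no bracket -> illegal
(4,1): flips 1 -> legal
(5,0): no bracket -> illegal
(5,2): flips 1 -> legal
(5,5): flips 2 -> legal

Answer: (4,1) (5,2) (5,5)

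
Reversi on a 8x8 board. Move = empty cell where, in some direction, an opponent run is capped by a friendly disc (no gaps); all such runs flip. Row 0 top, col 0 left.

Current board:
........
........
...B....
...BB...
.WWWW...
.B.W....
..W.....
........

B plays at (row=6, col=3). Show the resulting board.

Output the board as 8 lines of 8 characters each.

Place B at (6,3); scan 8 dirs for brackets.
Dir NW: first cell '.' (not opp) -> no flip
Dir N: opp run (5,3) (4,3) capped by B -> flip
Dir NE: first cell '.' (not opp) -> no flip
Dir W: opp run (6,2), next='.' -> no flip
Dir E: first cell '.' (not opp) -> no flip
Dir SW: first cell '.' (not opp) -> no flip
Dir S: first cell '.' (not opp) -> no flip
Dir SE: first cell '.' (not opp) -> no flip
All flips: (4,3) (5,3)

Answer: ........
........
...B....
...BB...
.WWBW...
.B.B....
..WB....
........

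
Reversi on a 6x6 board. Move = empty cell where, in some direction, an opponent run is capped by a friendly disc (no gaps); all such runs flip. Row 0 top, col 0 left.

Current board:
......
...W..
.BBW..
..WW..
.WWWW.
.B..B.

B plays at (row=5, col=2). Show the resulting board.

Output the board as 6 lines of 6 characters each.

Answer: ......
...W..
.BBW..
..BW..
.WBWW.
.BB.B.

Derivation:
Place B at (5,2); scan 8 dirs for brackets.
Dir NW: opp run (4,1), next='.' -> no flip
Dir N: opp run (4,2) (3,2) capped by B -> flip
Dir NE: opp run (4,3), next='.' -> no flip
Dir W: first cell 'B' (not opp) -> no flip
Dir E: first cell '.' (not opp) -> no flip
Dir SW: edge -> no flip
Dir S: edge -> no flip
Dir SE: edge -> no flip
All flips: (3,2) (4,2)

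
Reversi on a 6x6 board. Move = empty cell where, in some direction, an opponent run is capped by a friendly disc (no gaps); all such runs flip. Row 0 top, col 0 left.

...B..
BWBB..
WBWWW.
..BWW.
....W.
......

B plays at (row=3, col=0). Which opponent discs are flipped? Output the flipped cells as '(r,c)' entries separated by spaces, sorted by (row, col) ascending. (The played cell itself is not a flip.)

Dir NW: edge -> no flip
Dir N: opp run (2,0) capped by B -> flip
Dir NE: first cell 'B' (not opp) -> no flip
Dir W: edge -> no flip
Dir E: first cell '.' (not opp) -> no flip
Dir SW: edge -> no flip
Dir S: first cell '.' (not opp) -> no flip
Dir SE: first cell '.' (not opp) -> no flip

Answer: (2,0)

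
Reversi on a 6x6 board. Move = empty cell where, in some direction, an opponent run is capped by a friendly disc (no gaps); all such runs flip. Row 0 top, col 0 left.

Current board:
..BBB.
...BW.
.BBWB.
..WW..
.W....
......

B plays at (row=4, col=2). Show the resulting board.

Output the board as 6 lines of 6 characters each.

Answer: ..BBB.
...BW.
.BBWB.
..BB..
.WB...
......

Derivation:
Place B at (4,2); scan 8 dirs for brackets.
Dir NW: first cell '.' (not opp) -> no flip
Dir N: opp run (3,2) capped by B -> flip
Dir NE: opp run (3,3) capped by B -> flip
Dir W: opp run (4,1), next='.' -> no flip
Dir E: first cell '.' (not opp) -> no flip
Dir SW: first cell '.' (not opp) -> no flip
Dir S: first cell '.' (not opp) -> no flip
Dir SE: first cell '.' (not opp) -> no flip
All flips: (3,2) (3,3)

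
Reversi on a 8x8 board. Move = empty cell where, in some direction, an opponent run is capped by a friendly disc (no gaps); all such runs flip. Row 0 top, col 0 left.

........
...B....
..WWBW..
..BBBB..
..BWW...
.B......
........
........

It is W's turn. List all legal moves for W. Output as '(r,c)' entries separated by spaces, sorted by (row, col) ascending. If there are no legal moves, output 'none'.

Answer: (0,3) (0,4) (1,4) (2,1) (2,6) (4,1) (4,5) (5,2)

Derivation:
(0,2): no bracket -> illegal
(0,3): flips 1 -> legal
(0,4): flips 1 -> legal
(1,2): no bracket -> illegal
(1,4): flips 2 -> legal
(1,5): no bracket -> illegal
(2,1): flips 1 -> legal
(2,6): flips 1 -> legal
(3,1): no bracket -> illegal
(3,6): no bracket -> illegal
(4,0): no bracket -> illegal
(4,1): flips 2 -> legal
(4,5): flips 2 -> legal
(4,6): no bracket -> illegal
(5,0): no bracket -> illegal
(5,2): flips 2 -> legal
(5,3): no bracket -> illegal
(6,0): no bracket -> illegal
(6,1): no bracket -> illegal
(6,2): no bracket -> illegal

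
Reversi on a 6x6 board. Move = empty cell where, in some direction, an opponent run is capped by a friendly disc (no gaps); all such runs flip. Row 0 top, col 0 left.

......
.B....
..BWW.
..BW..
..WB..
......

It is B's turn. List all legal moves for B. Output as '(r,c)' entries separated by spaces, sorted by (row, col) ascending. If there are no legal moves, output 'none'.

(1,2): no bracket -> illegal
(1,3): flips 2 -> legal
(1,4): flips 1 -> legal
(1,5): no bracket -> illegal
(2,5): flips 2 -> legal
(3,1): no bracket -> illegal
(3,4): flips 1 -> legal
(3,5): no bracket -> illegal
(4,1): flips 1 -> legal
(4,4): flips 1 -> legal
(5,1): no bracket -> illegal
(5,2): flips 1 -> legal
(5,3): no bracket -> illegal

Answer: (1,3) (1,4) (2,5) (3,4) (4,1) (4,4) (5,2)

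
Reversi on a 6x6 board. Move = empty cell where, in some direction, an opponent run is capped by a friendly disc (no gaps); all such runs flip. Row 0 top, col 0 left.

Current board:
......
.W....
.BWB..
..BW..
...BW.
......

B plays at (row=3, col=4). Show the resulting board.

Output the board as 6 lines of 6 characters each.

Answer: ......
.W....
.BWB..
..BBB.
...BW.
......

Derivation:
Place B at (3,4); scan 8 dirs for brackets.
Dir NW: first cell 'B' (not opp) -> no flip
Dir N: first cell '.' (not opp) -> no flip
Dir NE: first cell '.' (not opp) -> no flip
Dir W: opp run (3,3) capped by B -> flip
Dir E: first cell '.' (not opp) -> no flip
Dir SW: first cell 'B' (not opp) -> no flip
Dir S: opp run (4,4), next='.' -> no flip
Dir SE: first cell '.' (not opp) -> no flip
All flips: (3,3)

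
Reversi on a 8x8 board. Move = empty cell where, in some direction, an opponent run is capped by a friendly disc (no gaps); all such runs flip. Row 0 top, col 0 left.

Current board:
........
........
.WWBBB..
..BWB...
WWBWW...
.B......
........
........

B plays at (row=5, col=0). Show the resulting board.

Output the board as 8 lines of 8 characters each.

Answer: ........
........
.WWBBB..
..BWB...
WBBWW...
BB......
........
........

Derivation:
Place B at (5,0); scan 8 dirs for brackets.
Dir NW: edge -> no flip
Dir N: opp run (4,0), next='.' -> no flip
Dir NE: opp run (4,1) capped by B -> flip
Dir W: edge -> no flip
Dir E: first cell 'B' (not opp) -> no flip
Dir SW: edge -> no flip
Dir S: first cell '.' (not opp) -> no flip
Dir SE: first cell '.' (not opp) -> no flip
All flips: (4,1)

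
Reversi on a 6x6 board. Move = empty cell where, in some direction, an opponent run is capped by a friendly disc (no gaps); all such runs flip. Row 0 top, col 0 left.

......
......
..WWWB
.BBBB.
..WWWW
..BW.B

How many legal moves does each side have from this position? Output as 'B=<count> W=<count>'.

Answer: B=9 W=5

Derivation:
-- B to move --
(1,1): flips 1 -> legal
(1,2): flips 2 -> legal
(1,3): flips 2 -> legal
(1,4): flips 2 -> legal
(1,5): flips 1 -> legal
(2,1): flips 3 -> legal
(3,5): flips 1 -> legal
(4,1): no bracket -> illegal
(5,1): flips 1 -> legal
(5,4): flips 3 -> legal
B mobility = 9
-- W to move --
(1,4): no bracket -> illegal
(1,5): no bracket -> illegal
(2,0): flips 1 -> legal
(2,1): flips 1 -> legal
(3,0): no bracket -> illegal
(3,5): no bracket -> illegal
(4,0): flips 1 -> legal
(4,1): flips 1 -> legal
(5,1): flips 1 -> legal
(5,4): no bracket -> illegal
W mobility = 5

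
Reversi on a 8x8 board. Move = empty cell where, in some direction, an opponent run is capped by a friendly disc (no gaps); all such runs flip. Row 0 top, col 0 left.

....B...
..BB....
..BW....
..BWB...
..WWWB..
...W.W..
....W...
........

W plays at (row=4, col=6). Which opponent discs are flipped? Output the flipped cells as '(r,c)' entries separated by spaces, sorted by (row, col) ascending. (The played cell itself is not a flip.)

Answer: (4,5)

Derivation:
Dir NW: first cell '.' (not opp) -> no flip
Dir N: first cell '.' (not opp) -> no flip
Dir NE: first cell '.' (not opp) -> no flip
Dir W: opp run (4,5) capped by W -> flip
Dir E: first cell '.' (not opp) -> no flip
Dir SW: first cell 'W' (not opp) -> no flip
Dir S: first cell '.' (not opp) -> no flip
Dir SE: first cell '.' (not opp) -> no flip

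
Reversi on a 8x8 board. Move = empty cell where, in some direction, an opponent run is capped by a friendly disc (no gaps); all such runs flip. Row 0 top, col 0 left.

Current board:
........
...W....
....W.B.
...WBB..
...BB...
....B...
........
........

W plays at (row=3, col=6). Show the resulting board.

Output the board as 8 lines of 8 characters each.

Place W at (3,6); scan 8 dirs for brackets.
Dir NW: first cell '.' (not opp) -> no flip
Dir N: opp run (2,6), next='.' -> no flip
Dir NE: first cell '.' (not opp) -> no flip
Dir W: opp run (3,5) (3,4) capped by W -> flip
Dir E: first cell '.' (not opp) -> no flip
Dir SW: first cell '.' (not opp) -> no flip
Dir S: first cell '.' (not opp) -> no flip
Dir SE: first cell '.' (not opp) -> no flip
All flips: (3,4) (3,5)

Answer: ........
...W....
....W.B.
...WWWW.
...BB...
....B...
........
........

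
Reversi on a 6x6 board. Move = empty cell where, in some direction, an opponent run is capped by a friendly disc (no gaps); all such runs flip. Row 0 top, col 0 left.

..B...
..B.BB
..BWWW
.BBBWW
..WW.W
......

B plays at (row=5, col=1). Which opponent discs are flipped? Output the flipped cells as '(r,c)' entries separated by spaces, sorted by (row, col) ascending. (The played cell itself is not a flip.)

Dir NW: first cell '.' (not opp) -> no flip
Dir N: first cell '.' (not opp) -> no flip
Dir NE: opp run (4,2) capped by B -> flip
Dir W: first cell '.' (not opp) -> no flip
Dir E: first cell '.' (not opp) -> no flip
Dir SW: edge -> no flip
Dir S: edge -> no flip
Dir SE: edge -> no flip

Answer: (4,2)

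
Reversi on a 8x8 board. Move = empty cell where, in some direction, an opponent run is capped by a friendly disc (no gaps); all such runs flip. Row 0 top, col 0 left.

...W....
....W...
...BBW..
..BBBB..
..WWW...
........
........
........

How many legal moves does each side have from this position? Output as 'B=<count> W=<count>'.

Answer: B=10 W=7

Derivation:
-- B to move --
(0,2): no bracket -> illegal
(0,4): flips 1 -> legal
(0,5): flips 1 -> legal
(1,2): no bracket -> illegal
(1,3): no bracket -> illegal
(1,5): flips 1 -> legal
(1,6): flips 1 -> legal
(2,6): flips 1 -> legal
(3,1): no bracket -> illegal
(3,6): no bracket -> illegal
(4,1): no bracket -> illegal
(4,5): no bracket -> illegal
(5,1): flips 1 -> legal
(5,2): flips 2 -> legal
(5,3): flips 2 -> legal
(5,4): flips 2 -> legal
(5,5): flips 1 -> legal
B mobility = 10
-- W to move --
(1,2): no bracket -> illegal
(1,3): flips 2 -> legal
(1,5): flips 2 -> legal
(2,1): flips 1 -> legal
(2,2): flips 4 -> legal
(2,6): flips 1 -> legal
(3,1): no bracket -> illegal
(3,6): no bracket -> illegal
(4,1): flips 2 -> legal
(4,5): flips 1 -> legal
(4,6): no bracket -> illegal
W mobility = 7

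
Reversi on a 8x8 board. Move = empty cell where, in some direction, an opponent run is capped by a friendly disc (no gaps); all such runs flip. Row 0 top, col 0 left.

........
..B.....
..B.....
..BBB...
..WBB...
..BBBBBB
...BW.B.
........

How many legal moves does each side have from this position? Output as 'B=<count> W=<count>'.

-- B to move --
(3,1): flips 1 -> legal
(4,1): flips 1 -> legal
(5,1): flips 1 -> legal
(6,5): flips 1 -> legal
(7,3): flips 1 -> legal
(7,4): flips 1 -> legal
(7,5): flips 1 -> legal
B mobility = 7
-- W to move --
(0,1): no bracket -> illegal
(0,2): flips 3 -> legal
(0,3): no bracket -> illegal
(1,1): no bracket -> illegal
(1,3): no bracket -> illegal
(2,1): no bracket -> illegal
(2,3): no bracket -> illegal
(2,4): flips 4 -> legal
(2,5): no bracket -> illegal
(3,1): no bracket -> illegal
(3,5): no bracket -> illegal
(4,1): no bracket -> illegal
(4,5): flips 2 -> legal
(4,6): flips 1 -> legal
(4,7): no bracket -> illegal
(5,1): no bracket -> illegal
(6,1): no bracket -> illegal
(6,2): flips 2 -> legal
(6,5): no bracket -> illegal
(6,7): no bracket -> illegal
(7,2): no bracket -> illegal
(7,3): no bracket -> illegal
(7,4): no bracket -> illegal
(7,5): no bracket -> illegal
(7,6): no bracket -> illegal
(7,7): no bracket -> illegal
W mobility = 5

Answer: B=7 W=5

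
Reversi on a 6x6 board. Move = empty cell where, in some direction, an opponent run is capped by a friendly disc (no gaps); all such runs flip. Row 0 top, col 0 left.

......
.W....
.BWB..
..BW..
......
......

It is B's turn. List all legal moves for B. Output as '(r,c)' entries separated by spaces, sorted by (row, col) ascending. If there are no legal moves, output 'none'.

Answer: (0,1) (1,2) (3,4) (4,3)

Derivation:
(0,0): no bracket -> illegal
(0,1): flips 1 -> legal
(0,2): no bracket -> illegal
(1,0): no bracket -> illegal
(1,2): flips 1 -> legal
(1,3): no bracket -> illegal
(2,0): no bracket -> illegal
(2,4): no bracket -> illegal
(3,1): no bracket -> illegal
(3,4): flips 1 -> legal
(4,2): no bracket -> illegal
(4,3): flips 1 -> legal
(4,4): no bracket -> illegal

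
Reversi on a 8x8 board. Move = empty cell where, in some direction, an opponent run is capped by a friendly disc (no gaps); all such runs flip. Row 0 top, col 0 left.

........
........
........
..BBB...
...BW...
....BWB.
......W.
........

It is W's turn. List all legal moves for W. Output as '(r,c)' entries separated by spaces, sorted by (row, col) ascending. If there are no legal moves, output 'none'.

(2,1): no bracket -> illegal
(2,2): flips 1 -> legal
(2,3): no bracket -> illegal
(2,4): flips 1 -> legal
(2,5): no bracket -> illegal
(3,1): no bracket -> illegal
(3,5): no bracket -> illegal
(4,1): no bracket -> illegal
(4,2): flips 1 -> legal
(4,5): no bracket -> illegal
(4,6): flips 1 -> legal
(4,7): no bracket -> illegal
(5,2): no bracket -> illegal
(5,3): flips 1 -> legal
(5,7): flips 1 -> legal
(6,3): no bracket -> illegal
(6,4): flips 1 -> legal
(6,5): no bracket -> illegal
(6,7): no bracket -> illegal

Answer: (2,2) (2,4) (4,2) (4,6) (5,3) (5,7) (6,4)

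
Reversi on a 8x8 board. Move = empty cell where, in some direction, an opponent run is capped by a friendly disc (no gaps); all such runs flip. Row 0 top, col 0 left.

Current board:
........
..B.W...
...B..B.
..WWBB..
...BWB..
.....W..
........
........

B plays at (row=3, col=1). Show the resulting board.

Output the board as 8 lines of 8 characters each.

Answer: ........
..B.W...
...B..B.
.BBBBB..
...BWB..
.....W..
........
........

Derivation:
Place B at (3,1); scan 8 dirs for brackets.
Dir NW: first cell '.' (not opp) -> no flip
Dir N: first cell '.' (not opp) -> no flip
Dir NE: first cell '.' (not opp) -> no flip
Dir W: first cell '.' (not opp) -> no flip
Dir E: opp run (3,2) (3,3) capped by B -> flip
Dir SW: first cell '.' (not opp) -> no flip
Dir S: first cell '.' (not opp) -> no flip
Dir SE: first cell '.' (not opp) -> no flip
All flips: (3,2) (3,3)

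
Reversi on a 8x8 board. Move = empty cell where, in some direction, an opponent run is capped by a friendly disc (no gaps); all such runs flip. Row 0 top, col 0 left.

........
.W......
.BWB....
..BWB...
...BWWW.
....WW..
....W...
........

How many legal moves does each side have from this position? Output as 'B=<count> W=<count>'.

Answer: B=6 W=9

Derivation:
-- B to move --
(0,0): no bracket -> illegal
(0,1): flips 1 -> legal
(0,2): no bracket -> illegal
(1,0): no bracket -> illegal
(1,2): flips 1 -> legal
(1,3): no bracket -> illegal
(2,0): no bracket -> illegal
(2,4): no bracket -> illegal
(3,1): no bracket -> illegal
(3,5): no bracket -> illegal
(3,6): no bracket -> illegal
(3,7): no bracket -> illegal
(4,2): no bracket -> illegal
(4,7): flips 3 -> legal
(5,3): no bracket -> illegal
(5,6): flips 1 -> legal
(5,7): no bracket -> illegal
(6,3): no bracket -> illegal
(6,5): flips 1 -> legal
(6,6): no bracket -> illegal
(7,3): no bracket -> illegal
(7,4): flips 3 -> legal
(7,5): no bracket -> illegal
B mobility = 6
-- W to move --
(1,0): flips 3 -> legal
(1,2): flips 2 -> legal
(1,3): flips 1 -> legal
(1,4): no bracket -> illegal
(2,0): flips 1 -> legal
(2,4): flips 2 -> legal
(2,5): no bracket -> illegal
(3,0): no bracket -> illegal
(3,1): flips 2 -> legal
(3,5): flips 1 -> legal
(4,1): no bracket -> illegal
(4,2): flips 2 -> legal
(5,2): no bracket -> illegal
(5,3): flips 1 -> legal
W mobility = 9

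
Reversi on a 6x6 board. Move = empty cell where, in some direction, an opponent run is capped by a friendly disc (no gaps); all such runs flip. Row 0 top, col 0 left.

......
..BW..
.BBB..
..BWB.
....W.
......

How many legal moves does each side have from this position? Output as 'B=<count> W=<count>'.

-- B to move --
(0,2): no bracket -> illegal
(0,3): flips 1 -> legal
(0,4): flips 1 -> legal
(1,4): flips 1 -> legal
(2,4): no bracket -> illegal
(3,5): no bracket -> illegal
(4,2): no bracket -> illegal
(4,3): flips 1 -> legal
(4,5): no bracket -> illegal
(5,3): no bracket -> illegal
(5,4): flips 1 -> legal
(5,5): flips 2 -> legal
B mobility = 6
-- W to move --
(0,1): no bracket -> illegal
(0,2): no bracket -> illegal
(0,3): no bracket -> illegal
(1,0): no bracket -> illegal
(1,1): flips 2 -> legal
(1,4): no bracket -> illegal
(2,0): no bracket -> illegal
(2,4): flips 1 -> legal
(2,5): no bracket -> illegal
(3,0): no bracket -> illegal
(3,1): flips 2 -> legal
(3,5): flips 1 -> legal
(4,1): no bracket -> illegal
(4,2): no bracket -> illegal
(4,3): no bracket -> illegal
(4,5): no bracket -> illegal
W mobility = 4

Answer: B=6 W=4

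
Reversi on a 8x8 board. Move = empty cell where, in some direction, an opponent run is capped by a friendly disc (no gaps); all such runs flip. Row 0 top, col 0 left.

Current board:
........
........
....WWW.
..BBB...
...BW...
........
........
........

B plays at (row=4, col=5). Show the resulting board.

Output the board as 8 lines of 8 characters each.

Place B at (4,5); scan 8 dirs for brackets.
Dir NW: first cell 'B' (not opp) -> no flip
Dir N: first cell '.' (not opp) -> no flip
Dir NE: first cell '.' (not opp) -> no flip
Dir W: opp run (4,4) capped by B -> flip
Dir E: first cell '.' (not opp) -> no flip
Dir SW: first cell '.' (not opp) -> no flip
Dir S: first cell '.' (not opp) -> no flip
Dir SE: first cell '.' (not opp) -> no flip
All flips: (4,4)

Answer: ........
........
....WWW.
..BBB...
...BBB..
........
........
........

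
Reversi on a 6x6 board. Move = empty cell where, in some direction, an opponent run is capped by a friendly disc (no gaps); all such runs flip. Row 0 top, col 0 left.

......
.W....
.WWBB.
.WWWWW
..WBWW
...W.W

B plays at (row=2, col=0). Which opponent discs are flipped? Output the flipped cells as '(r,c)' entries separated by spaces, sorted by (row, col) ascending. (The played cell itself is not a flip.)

Answer: (2,1) (2,2)

Derivation:
Dir NW: edge -> no flip
Dir N: first cell '.' (not opp) -> no flip
Dir NE: opp run (1,1), next='.' -> no flip
Dir W: edge -> no flip
Dir E: opp run (2,1) (2,2) capped by B -> flip
Dir SW: edge -> no flip
Dir S: first cell '.' (not opp) -> no flip
Dir SE: opp run (3,1) (4,2) (5,3), next=edge -> no flip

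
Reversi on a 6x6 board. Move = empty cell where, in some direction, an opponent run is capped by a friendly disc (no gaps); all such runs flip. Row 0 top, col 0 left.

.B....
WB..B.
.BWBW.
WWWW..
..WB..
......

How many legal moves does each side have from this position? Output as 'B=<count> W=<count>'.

-- B to move --
(0,0): no bracket -> illegal
(1,2): no bracket -> illegal
(1,3): no bracket -> illegal
(1,5): no bracket -> illegal
(2,0): no bracket -> illegal
(2,5): flips 1 -> legal
(3,4): flips 1 -> legal
(3,5): no bracket -> illegal
(4,0): no bracket -> illegal
(4,1): flips 3 -> legal
(4,4): flips 2 -> legal
(5,1): no bracket -> illegal
(5,2): no bracket -> illegal
(5,3): no bracket -> illegal
B mobility = 4
-- W to move --
(0,0): flips 1 -> legal
(0,2): no bracket -> illegal
(0,3): no bracket -> illegal
(0,4): flips 1 -> legal
(0,5): flips 2 -> legal
(1,2): flips 2 -> legal
(1,3): flips 1 -> legal
(1,5): no bracket -> illegal
(2,0): flips 1 -> legal
(2,5): no bracket -> illegal
(3,4): no bracket -> illegal
(4,4): flips 1 -> legal
(5,2): no bracket -> illegal
(5,3): flips 1 -> legal
(5,4): flips 1 -> legal
W mobility = 9

Answer: B=4 W=9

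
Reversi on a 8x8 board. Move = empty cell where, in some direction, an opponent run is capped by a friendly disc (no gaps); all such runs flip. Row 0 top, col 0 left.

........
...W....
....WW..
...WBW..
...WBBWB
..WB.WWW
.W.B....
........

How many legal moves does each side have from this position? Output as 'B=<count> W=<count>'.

Answer: B=15 W=6

Derivation:
-- B to move --
(0,2): no bracket -> illegal
(0,3): no bracket -> illegal
(0,4): no bracket -> illegal
(1,2): no bracket -> illegal
(1,4): flips 1 -> legal
(1,5): flips 2 -> legal
(1,6): flips 1 -> legal
(2,2): flips 1 -> legal
(2,3): flips 2 -> legal
(2,6): flips 1 -> legal
(3,2): flips 1 -> legal
(3,6): flips 1 -> legal
(3,7): no bracket -> illegal
(4,1): flips 1 -> legal
(4,2): flips 1 -> legal
(5,0): no bracket -> illegal
(5,1): flips 1 -> legal
(5,4): no bracket -> illegal
(6,0): no bracket -> illegal
(6,2): no bracket -> illegal
(6,4): no bracket -> illegal
(6,5): flips 2 -> legal
(6,6): flips 1 -> legal
(6,7): flips 2 -> legal
(7,0): flips 3 -> legal
(7,1): no bracket -> illegal
(7,2): no bracket -> illegal
B mobility = 15
-- W to move --
(2,3): flips 2 -> legal
(3,6): no bracket -> illegal
(3,7): flips 1 -> legal
(4,2): no bracket -> illegal
(5,4): flips 3 -> legal
(6,2): flips 2 -> legal
(6,4): no bracket -> illegal
(7,2): no bracket -> illegal
(7,3): flips 2 -> legal
(7,4): flips 1 -> legal
W mobility = 6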